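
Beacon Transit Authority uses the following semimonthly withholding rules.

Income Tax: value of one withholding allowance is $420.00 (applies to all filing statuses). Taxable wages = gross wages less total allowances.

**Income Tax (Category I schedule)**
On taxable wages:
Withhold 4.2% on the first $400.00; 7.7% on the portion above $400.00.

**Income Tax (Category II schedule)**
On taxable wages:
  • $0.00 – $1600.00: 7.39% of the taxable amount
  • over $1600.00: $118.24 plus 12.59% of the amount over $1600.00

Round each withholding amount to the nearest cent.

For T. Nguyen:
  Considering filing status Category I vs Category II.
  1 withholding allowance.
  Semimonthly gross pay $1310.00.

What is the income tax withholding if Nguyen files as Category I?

$54.53

Income Tax (Category I): taxable = $1310.00 − 1×$420.00 = $890.00
  $16.80 + 7.7% × ($890.00 − $400.00) = $16.80 + 7.7% × $490.00 = $54.53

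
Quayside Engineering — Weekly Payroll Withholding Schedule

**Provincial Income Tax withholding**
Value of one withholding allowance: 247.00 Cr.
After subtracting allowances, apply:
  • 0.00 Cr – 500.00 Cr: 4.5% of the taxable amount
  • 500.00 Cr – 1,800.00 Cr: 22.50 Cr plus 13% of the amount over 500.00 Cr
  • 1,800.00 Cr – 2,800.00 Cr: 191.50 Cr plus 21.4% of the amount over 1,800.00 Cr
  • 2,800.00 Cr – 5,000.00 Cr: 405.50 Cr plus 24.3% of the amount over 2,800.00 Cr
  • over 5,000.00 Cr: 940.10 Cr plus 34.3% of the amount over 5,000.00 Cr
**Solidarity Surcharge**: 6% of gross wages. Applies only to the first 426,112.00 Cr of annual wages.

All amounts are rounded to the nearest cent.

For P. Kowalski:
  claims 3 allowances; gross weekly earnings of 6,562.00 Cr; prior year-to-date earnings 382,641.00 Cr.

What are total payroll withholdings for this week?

Provincial Income Tax: taxable = 6,562.00 Cr − 3×247.00 Cr = 5,821.00 Cr
  940.10 Cr + 34.3% × (5,821.00 Cr − 5,000.00 Cr) = 940.10 Cr + 34.3% × 821.00 Cr = 1,221.70 Cr
Solidarity Surcharge: 6% × 6,562.00 Cr = 393.72 Cr
Total: 1,221.70 Cr + 393.72 Cr = 1,615.42 Cr

1,615.42 Cr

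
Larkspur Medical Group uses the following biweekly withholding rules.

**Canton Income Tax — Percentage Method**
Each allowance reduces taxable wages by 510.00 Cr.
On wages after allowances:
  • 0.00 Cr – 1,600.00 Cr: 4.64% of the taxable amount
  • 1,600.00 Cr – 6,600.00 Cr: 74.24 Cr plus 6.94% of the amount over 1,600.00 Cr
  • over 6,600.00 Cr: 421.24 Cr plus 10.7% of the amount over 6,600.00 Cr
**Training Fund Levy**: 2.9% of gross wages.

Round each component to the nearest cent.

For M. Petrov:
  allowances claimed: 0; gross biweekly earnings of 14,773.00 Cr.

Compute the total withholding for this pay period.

1,724.17 Cr

Canton Income Tax: taxable = 14,773.00 Cr
  421.24 Cr + 10.7% × (14,773.00 Cr − 6,600.00 Cr) = 421.24 Cr + 10.7% × 8,173.00 Cr = 1,295.75 Cr
Training Fund Levy: 2.9% × 14,773.00 Cr = 428.42 Cr
Total: 1,295.75 Cr + 428.42 Cr = 1,724.17 Cr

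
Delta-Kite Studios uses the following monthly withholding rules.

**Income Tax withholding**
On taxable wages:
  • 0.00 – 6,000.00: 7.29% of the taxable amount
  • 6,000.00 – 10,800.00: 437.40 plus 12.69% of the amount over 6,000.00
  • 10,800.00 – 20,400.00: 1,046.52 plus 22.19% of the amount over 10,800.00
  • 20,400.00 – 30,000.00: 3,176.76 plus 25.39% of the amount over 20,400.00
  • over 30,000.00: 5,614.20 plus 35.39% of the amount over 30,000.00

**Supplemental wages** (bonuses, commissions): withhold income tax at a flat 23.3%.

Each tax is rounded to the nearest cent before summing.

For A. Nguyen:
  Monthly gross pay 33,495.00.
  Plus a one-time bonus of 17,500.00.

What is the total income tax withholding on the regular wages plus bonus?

10,928.58

Income Tax: taxable = 33,495.00
  5,614.20 + 35.39% × (33,495.00 − 30,000.00) = 5,614.20 + 35.39% × 3,495.00 = 6,851.08
Supplemental (23.3% flat on bonus): 23.3% × 17,500.00 = 4,077.50
Total income tax: 6,851.08 + 4,077.50 = 10,928.58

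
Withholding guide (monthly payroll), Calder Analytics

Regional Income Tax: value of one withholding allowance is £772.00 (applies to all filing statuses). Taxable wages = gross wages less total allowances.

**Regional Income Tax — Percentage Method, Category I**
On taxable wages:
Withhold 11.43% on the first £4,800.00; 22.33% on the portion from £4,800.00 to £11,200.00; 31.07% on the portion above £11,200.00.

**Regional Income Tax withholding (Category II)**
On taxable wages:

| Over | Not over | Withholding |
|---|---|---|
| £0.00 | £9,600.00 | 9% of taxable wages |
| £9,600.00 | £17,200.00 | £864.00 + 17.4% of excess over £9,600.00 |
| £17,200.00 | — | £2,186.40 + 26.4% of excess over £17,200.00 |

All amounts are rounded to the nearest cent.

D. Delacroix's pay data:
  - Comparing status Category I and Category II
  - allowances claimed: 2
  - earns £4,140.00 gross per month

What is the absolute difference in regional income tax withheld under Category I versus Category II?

Regional Income Tax (Category I): taxable = £4,140.00 − 2×£772.00 = £2,596.00
  11.43% × £2,596.00 = £296.72
Regional Income Tax (Category II): taxable = £4,140.00 − 2×£772.00 = £2,596.00
  9% × £2,596.00 = £233.64
Difference: |£296.72 − £233.64| = £63.08 (higher under Category I)

£63.08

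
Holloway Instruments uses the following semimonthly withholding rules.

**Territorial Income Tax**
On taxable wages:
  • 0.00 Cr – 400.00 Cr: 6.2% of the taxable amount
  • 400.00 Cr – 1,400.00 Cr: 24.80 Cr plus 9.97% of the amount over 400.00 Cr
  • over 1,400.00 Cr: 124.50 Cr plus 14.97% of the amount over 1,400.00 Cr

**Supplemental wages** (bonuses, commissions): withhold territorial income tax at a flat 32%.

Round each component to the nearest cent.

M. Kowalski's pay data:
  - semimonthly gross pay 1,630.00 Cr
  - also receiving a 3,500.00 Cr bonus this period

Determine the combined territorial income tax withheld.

1,278.93 Cr

Territorial Income Tax: taxable = 1,630.00 Cr
  124.50 Cr + 14.97% × (1,630.00 Cr − 1,400.00 Cr) = 124.50 Cr + 14.97% × 230.00 Cr = 158.93 Cr
Supplemental (32% flat on bonus): 32% × 3,500.00 Cr = 1,120.00 Cr
Total territorial income tax: 158.93 Cr + 1,120.00 Cr = 1,278.93 Cr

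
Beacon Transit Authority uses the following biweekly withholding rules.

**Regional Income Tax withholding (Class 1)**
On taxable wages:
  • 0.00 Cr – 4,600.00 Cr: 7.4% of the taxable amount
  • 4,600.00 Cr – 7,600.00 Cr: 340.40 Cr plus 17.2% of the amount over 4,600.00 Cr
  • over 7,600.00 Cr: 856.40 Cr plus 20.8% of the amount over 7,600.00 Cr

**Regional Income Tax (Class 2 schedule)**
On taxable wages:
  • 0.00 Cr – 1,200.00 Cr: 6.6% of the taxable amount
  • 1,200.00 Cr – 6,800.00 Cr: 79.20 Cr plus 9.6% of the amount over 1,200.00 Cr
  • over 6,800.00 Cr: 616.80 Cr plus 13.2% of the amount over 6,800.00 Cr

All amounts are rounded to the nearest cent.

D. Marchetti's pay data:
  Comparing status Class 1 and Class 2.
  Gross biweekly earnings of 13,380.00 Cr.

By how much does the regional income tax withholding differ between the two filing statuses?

Regional Income Tax (Class 1): taxable = 13,380.00 Cr
  856.40 Cr + 20.8% × (13,380.00 Cr − 7,600.00 Cr) = 856.40 Cr + 20.8% × 5,780.00 Cr = 2,058.64 Cr
Regional Income Tax (Class 2): taxable = 13,380.00 Cr
  616.80 Cr + 13.2% × (13,380.00 Cr − 6,800.00 Cr) = 616.80 Cr + 13.2% × 6,580.00 Cr = 1,485.36 Cr
Difference: |2,058.64 Cr − 1,485.36 Cr| = 573.28 Cr (higher under Class 1)

573.28 Cr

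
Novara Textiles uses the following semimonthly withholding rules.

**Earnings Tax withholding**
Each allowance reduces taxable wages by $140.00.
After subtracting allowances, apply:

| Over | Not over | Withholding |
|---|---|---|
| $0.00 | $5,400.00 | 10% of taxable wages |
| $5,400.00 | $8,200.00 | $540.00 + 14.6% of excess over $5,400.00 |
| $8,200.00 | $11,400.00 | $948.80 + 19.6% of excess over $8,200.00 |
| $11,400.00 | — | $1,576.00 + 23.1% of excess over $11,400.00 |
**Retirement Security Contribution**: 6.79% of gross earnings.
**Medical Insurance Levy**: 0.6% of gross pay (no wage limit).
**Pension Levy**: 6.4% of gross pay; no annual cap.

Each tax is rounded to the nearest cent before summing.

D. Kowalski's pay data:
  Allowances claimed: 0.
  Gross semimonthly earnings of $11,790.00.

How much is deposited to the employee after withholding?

$8,498.07

Earnings Tax: taxable = $11,790.00
  $1,576.00 + 23.1% × ($11,790.00 − $11,400.00) = $1,576.00 + 23.1% × $390.00 = $1,666.09
Retirement Security Contribution: 6.79% × $11,790.00 = $800.54
Medical Insurance Levy: 0.6% × $11,790.00 = $70.74
Pension Levy: 6.4% × $11,790.00 = $754.56
Total withheld: $1,666.09 + $800.54 + $70.74 + $754.56 = $3,291.93
Net pay: $11,790.00 − $3,291.93 = $8,498.07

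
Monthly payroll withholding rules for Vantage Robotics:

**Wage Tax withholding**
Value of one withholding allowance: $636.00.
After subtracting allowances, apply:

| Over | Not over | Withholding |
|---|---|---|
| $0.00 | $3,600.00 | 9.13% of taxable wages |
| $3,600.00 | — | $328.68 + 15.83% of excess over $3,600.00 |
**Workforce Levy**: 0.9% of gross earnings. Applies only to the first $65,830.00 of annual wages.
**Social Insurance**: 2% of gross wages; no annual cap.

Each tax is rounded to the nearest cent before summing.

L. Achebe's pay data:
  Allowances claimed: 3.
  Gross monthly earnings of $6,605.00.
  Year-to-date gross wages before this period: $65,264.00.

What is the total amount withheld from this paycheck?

$639.53

Wage Tax: taxable = $6,605.00 − 3×$636.00 = $4,697.00
  $328.68 + 15.83% × ($4,697.00 − $3,600.00) = $328.68 + 15.83% × $1,097.00 = $502.34
Workforce Levy: cap $65,830.00 − YTD $65,264.00 = $566.00 subject; 0.9% × $566.00 = $5.09
Social Insurance: 2% × $6,605.00 = $132.10
Total: $502.34 + $5.09 + $132.10 = $639.53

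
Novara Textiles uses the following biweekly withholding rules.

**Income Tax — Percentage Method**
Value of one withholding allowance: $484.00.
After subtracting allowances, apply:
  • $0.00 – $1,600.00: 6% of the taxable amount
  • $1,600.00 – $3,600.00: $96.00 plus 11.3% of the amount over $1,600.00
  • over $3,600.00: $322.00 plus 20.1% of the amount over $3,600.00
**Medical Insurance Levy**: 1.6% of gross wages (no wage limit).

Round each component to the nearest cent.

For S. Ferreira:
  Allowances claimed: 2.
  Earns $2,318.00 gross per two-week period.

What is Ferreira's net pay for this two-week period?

Income Tax: taxable = $2,318.00 − 2×$484.00 = $1,350.00
  6% × $1,350.00 = $81.00
Medical Insurance Levy: 1.6% × $2,318.00 = $37.09
Total withheld: $81.00 + $37.09 = $118.09
Net pay: $2,318.00 − $118.09 = $2,199.91

$2,199.91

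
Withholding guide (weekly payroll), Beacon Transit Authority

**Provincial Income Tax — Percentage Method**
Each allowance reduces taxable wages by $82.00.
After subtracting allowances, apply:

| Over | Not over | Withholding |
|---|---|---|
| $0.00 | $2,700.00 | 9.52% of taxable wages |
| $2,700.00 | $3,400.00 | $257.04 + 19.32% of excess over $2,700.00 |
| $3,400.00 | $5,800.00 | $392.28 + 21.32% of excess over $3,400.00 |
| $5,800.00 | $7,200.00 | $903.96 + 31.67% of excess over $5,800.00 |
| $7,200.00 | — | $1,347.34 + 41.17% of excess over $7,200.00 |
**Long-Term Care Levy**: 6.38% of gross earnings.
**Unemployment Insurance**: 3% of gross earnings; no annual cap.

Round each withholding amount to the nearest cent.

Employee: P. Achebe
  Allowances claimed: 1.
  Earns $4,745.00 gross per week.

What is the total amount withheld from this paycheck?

Provincial Income Tax: taxable = $4,745.00 − 1×$82.00 = $4,663.00
  $392.28 + 21.32% × ($4,663.00 − $3,400.00) = $392.28 + 21.32% × $1,263.00 = $661.55
Long-Term Care Levy: 6.38% × $4,745.00 = $302.73
Unemployment Insurance: 3% × $4,745.00 = $142.35
Total: $661.55 + $302.73 + $142.35 = $1,106.63

$1,106.63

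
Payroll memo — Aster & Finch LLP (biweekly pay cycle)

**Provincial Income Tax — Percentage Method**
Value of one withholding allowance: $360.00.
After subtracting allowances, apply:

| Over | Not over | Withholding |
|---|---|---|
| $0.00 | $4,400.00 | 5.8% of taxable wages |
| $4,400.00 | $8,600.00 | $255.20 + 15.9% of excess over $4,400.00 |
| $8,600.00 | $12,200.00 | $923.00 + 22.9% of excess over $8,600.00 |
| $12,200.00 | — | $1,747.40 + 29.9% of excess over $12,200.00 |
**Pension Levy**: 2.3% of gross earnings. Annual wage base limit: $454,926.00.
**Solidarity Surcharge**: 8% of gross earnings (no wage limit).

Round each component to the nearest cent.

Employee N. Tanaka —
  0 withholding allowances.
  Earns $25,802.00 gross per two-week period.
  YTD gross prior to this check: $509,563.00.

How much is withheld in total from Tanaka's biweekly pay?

Provincial Income Tax: taxable = $25,802.00
  $1,747.40 + 29.9% × ($25,802.00 − $12,200.00) = $1,747.40 + 29.9% × $13,602.00 = $5,814.40
Pension Levy: YTD $509,563.00 ≥ cap $454,926.00 → $0.00
Solidarity Surcharge: 8% × $25,802.00 = $2,064.16
Total: $5,814.40 + $0.00 + $2,064.16 = $7,878.56

$7,878.56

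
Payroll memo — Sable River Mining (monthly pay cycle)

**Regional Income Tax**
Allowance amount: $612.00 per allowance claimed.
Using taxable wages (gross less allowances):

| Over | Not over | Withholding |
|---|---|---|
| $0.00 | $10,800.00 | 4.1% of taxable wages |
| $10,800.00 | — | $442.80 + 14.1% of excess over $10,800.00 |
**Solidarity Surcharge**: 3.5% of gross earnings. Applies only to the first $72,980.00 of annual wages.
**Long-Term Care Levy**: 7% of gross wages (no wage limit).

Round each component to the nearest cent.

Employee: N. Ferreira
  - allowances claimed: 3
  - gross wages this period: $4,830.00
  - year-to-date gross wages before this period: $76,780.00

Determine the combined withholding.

Regional Income Tax: taxable = $4,830.00 − 3×$612.00 = $2,994.00
  4.1% × $2,994.00 = $122.75
Solidarity Surcharge: YTD $76,780.00 ≥ cap $72,980.00 → $0.00
Long-Term Care Levy: 7% × $4,830.00 = $338.10
Total: $122.75 + $0.00 + $338.10 = $460.85

$460.85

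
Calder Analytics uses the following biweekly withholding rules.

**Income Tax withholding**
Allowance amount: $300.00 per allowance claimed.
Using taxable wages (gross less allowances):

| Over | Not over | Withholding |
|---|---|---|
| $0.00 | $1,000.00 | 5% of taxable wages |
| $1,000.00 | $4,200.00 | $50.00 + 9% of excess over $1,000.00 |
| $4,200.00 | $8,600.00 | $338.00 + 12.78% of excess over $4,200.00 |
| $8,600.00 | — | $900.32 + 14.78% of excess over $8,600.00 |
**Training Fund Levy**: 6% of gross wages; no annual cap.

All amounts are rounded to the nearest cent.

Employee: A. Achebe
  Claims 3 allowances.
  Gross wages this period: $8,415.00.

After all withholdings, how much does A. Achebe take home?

Income Tax: taxable = $8,415.00 − 3×$300.00 = $7,515.00
  $338.00 + 12.78% × ($7,515.00 − $4,200.00) = $338.00 + 12.78% × $3,315.00 = $761.66
Training Fund Levy: 6% × $8,415.00 = $504.90
Total withheld: $761.66 + $504.90 = $1,266.56
Net pay: $8,415.00 − $1,266.56 = $7,148.44

$7,148.44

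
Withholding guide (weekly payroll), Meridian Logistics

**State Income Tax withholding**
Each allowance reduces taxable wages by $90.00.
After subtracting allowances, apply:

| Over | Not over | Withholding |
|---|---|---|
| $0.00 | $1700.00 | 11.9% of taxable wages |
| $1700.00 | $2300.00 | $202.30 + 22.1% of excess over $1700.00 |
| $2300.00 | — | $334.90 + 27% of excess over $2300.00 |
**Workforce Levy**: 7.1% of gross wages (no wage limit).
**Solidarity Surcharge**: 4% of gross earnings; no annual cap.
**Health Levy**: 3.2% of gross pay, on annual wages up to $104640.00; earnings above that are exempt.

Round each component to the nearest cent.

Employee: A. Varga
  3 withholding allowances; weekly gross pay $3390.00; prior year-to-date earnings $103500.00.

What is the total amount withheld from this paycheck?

State Income Tax: taxable = $3390.00 − 3×$90.00 = $3120.00
  $334.90 + 27% × ($3120.00 − $2300.00) = $334.90 + 27% × $820.00 = $556.30
Workforce Levy: 7.1% × $3390.00 = $240.69
Solidarity Surcharge: 4% × $3390.00 = $135.60
Health Levy: cap $104640.00 − YTD $103500.00 = $1140.00 subject; 3.2% × $1140.00 = $36.48
Total: $556.30 + $240.69 + $135.60 + $36.48 = $969.07

$969.07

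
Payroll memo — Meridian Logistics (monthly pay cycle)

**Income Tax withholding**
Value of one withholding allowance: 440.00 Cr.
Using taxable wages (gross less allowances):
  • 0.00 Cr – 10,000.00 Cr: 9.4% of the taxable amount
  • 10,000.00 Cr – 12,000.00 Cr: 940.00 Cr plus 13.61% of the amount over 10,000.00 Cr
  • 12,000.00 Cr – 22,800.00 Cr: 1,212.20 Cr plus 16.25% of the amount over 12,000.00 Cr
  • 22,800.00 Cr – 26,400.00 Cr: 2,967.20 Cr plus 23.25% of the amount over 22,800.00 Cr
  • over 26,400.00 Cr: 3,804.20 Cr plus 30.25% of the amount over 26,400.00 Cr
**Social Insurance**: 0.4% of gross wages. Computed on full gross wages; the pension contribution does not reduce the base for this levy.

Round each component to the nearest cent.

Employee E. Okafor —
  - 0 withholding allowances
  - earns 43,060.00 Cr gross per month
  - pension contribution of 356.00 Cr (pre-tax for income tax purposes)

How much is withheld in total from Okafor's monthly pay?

8,908.40 Cr

Income Tax: taxable = 43,060.00 Cr − 356.00 Cr = 42,704.00 Cr
  3,804.20 Cr + 30.25% × (42,704.00 Cr − 26,400.00 Cr) = 3,804.20 Cr + 30.25% × 16,304.00 Cr = 8,736.16 Cr
Social Insurance: 0.4% × 43,060.00 Cr = 172.24 Cr
Total: 8,736.16 Cr + 172.24 Cr = 8,908.40 Cr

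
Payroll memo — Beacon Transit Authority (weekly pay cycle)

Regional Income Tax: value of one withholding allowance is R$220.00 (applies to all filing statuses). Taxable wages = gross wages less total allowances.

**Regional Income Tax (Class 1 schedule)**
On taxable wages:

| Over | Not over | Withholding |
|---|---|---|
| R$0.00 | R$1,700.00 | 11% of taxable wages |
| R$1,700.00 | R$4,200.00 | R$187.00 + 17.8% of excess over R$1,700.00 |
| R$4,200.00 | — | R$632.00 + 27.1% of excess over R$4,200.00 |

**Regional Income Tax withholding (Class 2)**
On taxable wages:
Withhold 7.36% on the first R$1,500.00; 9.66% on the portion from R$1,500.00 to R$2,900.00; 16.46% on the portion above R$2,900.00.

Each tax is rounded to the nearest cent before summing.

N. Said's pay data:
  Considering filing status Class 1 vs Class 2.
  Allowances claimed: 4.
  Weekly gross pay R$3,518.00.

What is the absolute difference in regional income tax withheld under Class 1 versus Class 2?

Regional Income Tax (Class 1): taxable = R$3,518.00 − 4×R$220.00 = R$2,638.00
  R$187.00 + 17.8% × (R$2,638.00 − R$1,700.00) = R$187.00 + 17.8% × R$938.00 = R$353.96
Regional Income Tax (Class 2): taxable = R$3,518.00 − 4×R$220.00 = R$2,638.00
  R$110.40 + 9.66% × (R$2,638.00 − R$1,500.00) = R$110.40 + 9.66% × R$1,138.00 = R$220.33
Difference: |R$353.96 − R$220.33| = R$133.63 (higher under Class 1)

R$133.63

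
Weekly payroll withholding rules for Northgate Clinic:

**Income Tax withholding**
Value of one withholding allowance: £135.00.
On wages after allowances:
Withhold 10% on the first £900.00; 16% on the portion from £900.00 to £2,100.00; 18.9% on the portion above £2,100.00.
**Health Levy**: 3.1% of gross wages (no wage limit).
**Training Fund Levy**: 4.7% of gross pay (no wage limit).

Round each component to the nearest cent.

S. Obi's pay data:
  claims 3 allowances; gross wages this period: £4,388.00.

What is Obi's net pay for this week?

£3,407.84

Income Tax: taxable = £4,388.00 − 3×£135.00 = £3,983.00
  £282.00 + 18.9% × (£3,983.00 − £2,100.00) = £282.00 + 18.9% × £1,883.00 = £637.89
Health Levy: 3.1% × £4,388.00 = £136.03
Training Fund Levy: 4.7% × £4,388.00 = £206.24
Total withheld: £637.89 + £136.03 + £206.24 = £980.16
Net pay: £4,388.00 − £980.16 = £3,407.84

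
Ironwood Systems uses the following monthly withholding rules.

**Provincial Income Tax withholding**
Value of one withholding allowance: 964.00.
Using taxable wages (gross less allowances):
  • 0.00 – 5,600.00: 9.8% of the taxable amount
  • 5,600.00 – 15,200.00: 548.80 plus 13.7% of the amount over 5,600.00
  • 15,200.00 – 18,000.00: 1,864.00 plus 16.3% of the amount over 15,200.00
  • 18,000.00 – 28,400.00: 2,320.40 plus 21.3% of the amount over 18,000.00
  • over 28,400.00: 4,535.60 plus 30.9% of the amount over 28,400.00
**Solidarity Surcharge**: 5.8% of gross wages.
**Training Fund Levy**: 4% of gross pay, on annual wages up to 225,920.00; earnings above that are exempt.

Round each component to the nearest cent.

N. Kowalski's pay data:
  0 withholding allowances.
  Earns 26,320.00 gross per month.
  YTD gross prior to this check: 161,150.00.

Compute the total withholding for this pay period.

6,671.92

Provincial Income Tax: taxable = 26,320.00
  2,320.40 + 21.3% × (26,320.00 − 18,000.00) = 2,320.40 + 21.3% × 8,320.00 = 4,092.56
Solidarity Surcharge: 5.8% × 26,320.00 = 1,526.56
Training Fund Levy: 4% × 26,320.00 = 1,052.80
Total: 4,092.56 + 1,526.56 + 1,052.80 = 6,671.92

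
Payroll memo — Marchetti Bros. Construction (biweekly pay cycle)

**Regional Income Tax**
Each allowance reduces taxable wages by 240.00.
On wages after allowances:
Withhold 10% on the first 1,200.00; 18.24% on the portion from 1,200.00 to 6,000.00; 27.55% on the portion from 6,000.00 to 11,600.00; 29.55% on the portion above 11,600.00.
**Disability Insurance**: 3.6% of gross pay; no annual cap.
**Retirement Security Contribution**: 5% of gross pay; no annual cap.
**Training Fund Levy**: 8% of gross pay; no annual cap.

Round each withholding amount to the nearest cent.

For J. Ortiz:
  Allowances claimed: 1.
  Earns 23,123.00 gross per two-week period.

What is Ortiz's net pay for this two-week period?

13,412.13

Regional Income Tax: taxable = 23,123.00 − 1×240.00 = 22,883.00
  2,538.32 + 29.55% × (22,883.00 − 11,600.00) = 2,538.32 + 29.55% × 11,283.00 = 5,872.45
Disability Insurance: 3.6% × 23,123.00 = 832.43
Retirement Security Contribution: 5% × 23,123.00 = 1,156.15
Training Fund Levy: 8% × 23,123.00 = 1,849.84
Total withheld: 5,872.45 + 832.43 + 1,156.15 + 1,849.84 = 9,710.87
Net pay: 23,123.00 − 9,710.87 = 13,412.13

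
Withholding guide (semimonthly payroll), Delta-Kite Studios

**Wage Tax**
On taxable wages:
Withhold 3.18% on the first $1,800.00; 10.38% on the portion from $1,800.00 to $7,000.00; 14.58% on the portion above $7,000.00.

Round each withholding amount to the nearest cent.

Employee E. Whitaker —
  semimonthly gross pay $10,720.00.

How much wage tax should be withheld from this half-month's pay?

Wage Tax: taxable = $10,720.00
  $597.00 + 14.58% × ($10,720.00 − $7,000.00) = $597.00 + 14.58% × $3,720.00 = $1,139.38

$1,139.38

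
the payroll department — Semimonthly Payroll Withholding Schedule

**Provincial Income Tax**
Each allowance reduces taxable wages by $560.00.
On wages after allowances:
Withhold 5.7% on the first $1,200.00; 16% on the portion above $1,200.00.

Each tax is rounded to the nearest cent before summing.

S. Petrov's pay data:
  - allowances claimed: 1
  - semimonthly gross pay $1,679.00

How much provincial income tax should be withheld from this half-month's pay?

$63.78

Provincial Income Tax: taxable = $1,679.00 − 1×$560.00 = $1,119.00
  5.7% × $1,119.00 = $63.78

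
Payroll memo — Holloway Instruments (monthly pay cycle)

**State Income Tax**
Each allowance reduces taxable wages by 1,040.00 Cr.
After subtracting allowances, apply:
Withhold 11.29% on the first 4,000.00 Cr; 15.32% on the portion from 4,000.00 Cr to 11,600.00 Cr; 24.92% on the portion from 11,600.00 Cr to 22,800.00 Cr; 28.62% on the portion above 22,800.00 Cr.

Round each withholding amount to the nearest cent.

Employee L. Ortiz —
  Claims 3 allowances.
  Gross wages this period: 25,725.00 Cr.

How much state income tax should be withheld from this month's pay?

State Income Tax: taxable = 25,725.00 Cr − 3×1,040.00 Cr = 22,605.00 Cr
  1,615.92 Cr + 24.92% × (22,605.00 Cr − 11,600.00 Cr) = 1,615.92 Cr + 24.92% × 11,005.00 Cr = 4,358.37 Cr

4,358.37 Cr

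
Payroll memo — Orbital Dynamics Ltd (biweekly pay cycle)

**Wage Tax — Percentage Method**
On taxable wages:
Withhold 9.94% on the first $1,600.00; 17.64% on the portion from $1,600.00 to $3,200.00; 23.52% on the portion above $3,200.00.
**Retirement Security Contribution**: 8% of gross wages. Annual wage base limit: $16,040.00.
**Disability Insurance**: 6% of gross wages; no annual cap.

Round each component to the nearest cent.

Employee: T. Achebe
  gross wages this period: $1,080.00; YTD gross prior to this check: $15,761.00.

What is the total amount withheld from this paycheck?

$194.47

Wage Tax: taxable = $1,080.00
  9.94% × $1,080.00 = $107.35
Retirement Security Contribution: cap $16,040.00 − YTD $15,761.00 = $279.00 subject; 8% × $279.00 = $22.32
Disability Insurance: 6% × $1,080.00 = $64.80
Total: $107.35 + $22.32 + $64.80 = $194.47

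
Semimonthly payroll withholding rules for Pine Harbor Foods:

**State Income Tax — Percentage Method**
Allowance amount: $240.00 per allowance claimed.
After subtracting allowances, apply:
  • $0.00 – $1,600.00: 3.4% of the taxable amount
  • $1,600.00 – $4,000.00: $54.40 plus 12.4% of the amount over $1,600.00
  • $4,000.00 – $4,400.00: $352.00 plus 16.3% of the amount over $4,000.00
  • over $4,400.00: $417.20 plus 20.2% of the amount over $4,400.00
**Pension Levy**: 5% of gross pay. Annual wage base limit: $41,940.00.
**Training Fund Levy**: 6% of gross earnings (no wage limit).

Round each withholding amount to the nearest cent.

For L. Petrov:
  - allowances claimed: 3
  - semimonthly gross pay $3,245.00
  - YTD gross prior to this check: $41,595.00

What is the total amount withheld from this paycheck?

$381.05

State Income Tax: taxable = $3,245.00 − 3×$240.00 = $2,525.00
  $54.40 + 12.4% × ($2,525.00 − $1,600.00) = $54.40 + 12.4% × $925.00 = $169.10
Pension Levy: cap $41,940.00 − YTD $41,595.00 = $345.00 subject; 5% × $345.00 = $17.25
Training Fund Levy: 6% × $3,245.00 = $194.70
Total: $169.10 + $17.25 + $194.70 = $381.05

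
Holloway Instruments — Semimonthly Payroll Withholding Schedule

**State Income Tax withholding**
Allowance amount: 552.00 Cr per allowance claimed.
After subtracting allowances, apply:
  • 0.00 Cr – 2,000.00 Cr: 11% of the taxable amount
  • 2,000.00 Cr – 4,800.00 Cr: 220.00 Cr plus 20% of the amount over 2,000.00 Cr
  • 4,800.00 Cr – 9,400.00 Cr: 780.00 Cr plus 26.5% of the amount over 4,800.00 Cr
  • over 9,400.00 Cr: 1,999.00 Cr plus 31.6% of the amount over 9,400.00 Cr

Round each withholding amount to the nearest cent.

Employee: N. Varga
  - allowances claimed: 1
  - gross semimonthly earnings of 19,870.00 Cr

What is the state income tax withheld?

5,133.09 Cr

State Income Tax: taxable = 19,870.00 Cr − 1×552.00 Cr = 19,318.00 Cr
  1,999.00 Cr + 31.6% × (19,318.00 Cr − 9,400.00 Cr) = 1,999.00 Cr + 31.6% × 9,918.00 Cr = 5,133.09 Cr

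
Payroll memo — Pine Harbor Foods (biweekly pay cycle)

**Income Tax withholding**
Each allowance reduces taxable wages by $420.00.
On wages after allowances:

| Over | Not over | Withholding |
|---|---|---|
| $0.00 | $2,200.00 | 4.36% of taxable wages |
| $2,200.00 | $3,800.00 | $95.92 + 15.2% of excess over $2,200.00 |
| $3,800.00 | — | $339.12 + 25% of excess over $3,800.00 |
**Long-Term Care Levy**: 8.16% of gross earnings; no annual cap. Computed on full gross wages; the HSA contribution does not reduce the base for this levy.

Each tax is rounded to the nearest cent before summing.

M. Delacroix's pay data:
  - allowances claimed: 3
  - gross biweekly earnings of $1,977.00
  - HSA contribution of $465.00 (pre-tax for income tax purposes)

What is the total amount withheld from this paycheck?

$172.31

Income Tax: taxable = $1,977.00 − $465.00 − 3×$420.00 = $252.00
  4.36% × $252.00 = $10.99
Long-Term Care Levy: 8.16% × $1,977.00 = $161.32
Total: $10.99 + $161.32 = $172.31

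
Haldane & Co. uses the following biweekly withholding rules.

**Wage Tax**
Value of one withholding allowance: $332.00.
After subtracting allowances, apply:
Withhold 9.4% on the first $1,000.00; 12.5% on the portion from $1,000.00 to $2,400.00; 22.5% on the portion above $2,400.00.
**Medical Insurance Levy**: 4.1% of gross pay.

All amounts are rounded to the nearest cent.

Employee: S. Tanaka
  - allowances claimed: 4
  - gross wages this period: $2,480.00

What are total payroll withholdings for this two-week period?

$214.68

Wage Tax: taxable = $2,480.00 − 4×$332.00 = $1,152.00
  $94.00 + 12.5% × ($1,152.00 − $1,000.00) = $94.00 + 12.5% × $152.00 = $113.00
Medical Insurance Levy: 4.1% × $2,480.00 = $101.68
Total: $113.00 + $101.68 = $214.68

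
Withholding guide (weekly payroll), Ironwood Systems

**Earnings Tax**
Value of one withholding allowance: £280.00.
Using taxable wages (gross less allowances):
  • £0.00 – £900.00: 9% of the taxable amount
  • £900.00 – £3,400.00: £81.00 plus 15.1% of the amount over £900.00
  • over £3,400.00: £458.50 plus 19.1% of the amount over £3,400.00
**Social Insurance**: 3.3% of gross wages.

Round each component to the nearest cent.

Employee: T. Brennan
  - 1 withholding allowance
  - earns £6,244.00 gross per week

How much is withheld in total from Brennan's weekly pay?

Earnings Tax: taxable = £6,244.00 − 1×£280.00 = £5,964.00
  £458.50 + 19.1% × (£5,964.00 − £3,400.00) = £458.50 + 19.1% × £2,564.00 = £948.22
Social Insurance: 3.3% × £6,244.00 = £206.05
Total: £948.22 + £206.05 = £1,154.27

£1,154.27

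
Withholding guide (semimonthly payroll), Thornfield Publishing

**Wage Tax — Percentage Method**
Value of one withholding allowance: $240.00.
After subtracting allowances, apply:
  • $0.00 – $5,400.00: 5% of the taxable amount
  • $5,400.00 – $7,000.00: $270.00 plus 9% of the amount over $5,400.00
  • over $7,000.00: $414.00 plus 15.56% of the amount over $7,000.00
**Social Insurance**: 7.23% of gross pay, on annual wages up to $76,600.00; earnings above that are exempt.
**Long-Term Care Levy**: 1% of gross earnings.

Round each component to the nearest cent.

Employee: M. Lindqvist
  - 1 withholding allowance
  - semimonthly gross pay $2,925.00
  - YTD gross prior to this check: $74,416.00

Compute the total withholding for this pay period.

Wage Tax: taxable = $2,925.00 − 1×$240.00 = $2,685.00
  5% × $2,685.00 = $134.25
Social Insurance: cap $76,600.00 − YTD $74,416.00 = $2,184.00 subject; 7.23% × $2,184.00 = $157.90
Long-Term Care Levy: 1% × $2,925.00 = $29.25
Total: $134.25 + $157.90 + $29.25 = $321.40

$321.40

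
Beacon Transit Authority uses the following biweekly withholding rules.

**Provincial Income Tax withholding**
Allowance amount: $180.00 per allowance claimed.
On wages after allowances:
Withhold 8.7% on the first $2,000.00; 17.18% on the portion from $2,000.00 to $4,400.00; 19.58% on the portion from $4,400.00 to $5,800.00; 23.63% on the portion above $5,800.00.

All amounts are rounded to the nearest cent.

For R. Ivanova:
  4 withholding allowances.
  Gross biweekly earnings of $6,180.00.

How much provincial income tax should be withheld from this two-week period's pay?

Provincial Income Tax: taxable = $6,180.00 − 4×$180.00 = $5,460.00
  $586.32 + 19.58% × ($5,460.00 − $4,400.00) = $586.32 + 19.58% × $1,060.00 = $793.87

$793.87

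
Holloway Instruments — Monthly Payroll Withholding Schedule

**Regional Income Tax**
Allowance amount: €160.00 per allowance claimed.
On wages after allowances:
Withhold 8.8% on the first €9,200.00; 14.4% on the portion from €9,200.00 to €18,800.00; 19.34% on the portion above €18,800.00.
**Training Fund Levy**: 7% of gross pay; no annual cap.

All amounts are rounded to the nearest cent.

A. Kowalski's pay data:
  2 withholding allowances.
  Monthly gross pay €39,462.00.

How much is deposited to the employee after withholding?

Regional Income Tax: taxable = €39,462.00 − 2×€160.00 = €39,142.00
  €2,192.00 + 19.34% × (€39,142.00 − €18,800.00) = €2,192.00 + 19.34% × €20,342.00 = €6,126.14
Training Fund Levy: 7% × €39,462.00 = €2,762.34
Total withheld: €6,126.14 + €2,762.34 = €8,888.48
Net pay: €39,462.00 − €8,888.48 = €30,573.52

€30,573.52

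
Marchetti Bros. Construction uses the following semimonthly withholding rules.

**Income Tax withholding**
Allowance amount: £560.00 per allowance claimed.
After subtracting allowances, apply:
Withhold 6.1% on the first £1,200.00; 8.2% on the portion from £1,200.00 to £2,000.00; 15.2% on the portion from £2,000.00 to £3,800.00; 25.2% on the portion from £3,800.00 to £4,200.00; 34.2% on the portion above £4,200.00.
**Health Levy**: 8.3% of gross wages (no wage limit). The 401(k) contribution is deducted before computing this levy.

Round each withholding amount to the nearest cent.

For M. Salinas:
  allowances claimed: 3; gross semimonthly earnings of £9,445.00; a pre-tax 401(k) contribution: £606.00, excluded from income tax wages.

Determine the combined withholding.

Income Tax: taxable = £9,445.00 − £606.00 − 3×£560.00 = £7,159.00
  £513.20 + 34.2% × (£7,159.00 − £4,200.00) = £513.20 + 34.2% × £2,959.00 = £1,525.18
Health Levy: 8.3% × £8,839.00 = £733.64
Total: £1,525.18 + £733.64 = £2,258.82

£2,258.82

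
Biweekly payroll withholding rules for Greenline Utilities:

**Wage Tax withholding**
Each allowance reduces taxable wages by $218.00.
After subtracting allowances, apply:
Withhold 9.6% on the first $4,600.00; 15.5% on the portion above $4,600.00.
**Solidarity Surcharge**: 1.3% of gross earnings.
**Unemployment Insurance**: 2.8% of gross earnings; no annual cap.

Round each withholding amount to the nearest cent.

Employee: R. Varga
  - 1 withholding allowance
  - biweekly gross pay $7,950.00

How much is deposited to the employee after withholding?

$6,696.99

Wage Tax: taxable = $7,950.00 − 1×$218.00 = $7,732.00
  $441.60 + 15.5% × ($7,732.00 − $4,600.00) = $441.60 + 15.5% × $3,132.00 = $927.06
Solidarity Surcharge: 1.3% × $7,950.00 = $103.35
Unemployment Insurance: 2.8% × $7,950.00 = $222.60
Total withheld: $927.06 + $103.35 + $222.60 = $1,253.01
Net pay: $7,950.00 − $1,253.01 = $6,696.99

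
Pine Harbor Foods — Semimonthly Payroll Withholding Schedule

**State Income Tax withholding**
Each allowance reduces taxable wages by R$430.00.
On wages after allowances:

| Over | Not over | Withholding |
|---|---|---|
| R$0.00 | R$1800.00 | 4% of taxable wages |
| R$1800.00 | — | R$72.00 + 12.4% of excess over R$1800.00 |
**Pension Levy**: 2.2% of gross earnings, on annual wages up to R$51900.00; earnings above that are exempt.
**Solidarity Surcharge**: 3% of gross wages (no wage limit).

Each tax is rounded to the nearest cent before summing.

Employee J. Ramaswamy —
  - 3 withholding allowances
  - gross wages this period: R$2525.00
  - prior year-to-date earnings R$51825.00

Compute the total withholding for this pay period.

State Income Tax: taxable = R$2525.00 − 3×R$430.00 = R$1235.00
  4% × R$1235.00 = R$49.40
Pension Levy: cap R$51900.00 − YTD R$51825.00 = R$75.00 subject; 2.2% × R$75.00 = R$1.65
Solidarity Surcharge: 3% × R$2525.00 = R$75.75
Total: R$49.40 + R$1.65 + R$75.75 = R$126.80

R$126.80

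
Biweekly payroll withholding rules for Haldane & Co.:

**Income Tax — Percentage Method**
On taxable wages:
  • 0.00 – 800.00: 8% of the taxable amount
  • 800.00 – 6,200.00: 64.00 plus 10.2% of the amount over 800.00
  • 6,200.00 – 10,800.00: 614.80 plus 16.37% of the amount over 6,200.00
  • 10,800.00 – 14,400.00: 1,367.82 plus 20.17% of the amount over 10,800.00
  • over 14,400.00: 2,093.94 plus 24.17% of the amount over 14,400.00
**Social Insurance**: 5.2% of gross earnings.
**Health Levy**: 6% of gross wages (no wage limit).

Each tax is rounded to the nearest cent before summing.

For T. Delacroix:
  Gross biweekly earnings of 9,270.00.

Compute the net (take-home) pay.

Income Tax: taxable = 9,270.00
  614.80 + 16.37% × (9,270.00 − 6,200.00) = 614.80 + 16.37% × 3,070.00 = 1,117.36
Social Insurance: 5.2% × 9,270.00 = 482.04
Health Levy: 6% × 9,270.00 = 556.20
Total withheld: 1,117.36 + 482.04 + 556.20 = 2,155.60
Net pay: 9,270.00 − 2,155.60 = 7,114.40

7,114.40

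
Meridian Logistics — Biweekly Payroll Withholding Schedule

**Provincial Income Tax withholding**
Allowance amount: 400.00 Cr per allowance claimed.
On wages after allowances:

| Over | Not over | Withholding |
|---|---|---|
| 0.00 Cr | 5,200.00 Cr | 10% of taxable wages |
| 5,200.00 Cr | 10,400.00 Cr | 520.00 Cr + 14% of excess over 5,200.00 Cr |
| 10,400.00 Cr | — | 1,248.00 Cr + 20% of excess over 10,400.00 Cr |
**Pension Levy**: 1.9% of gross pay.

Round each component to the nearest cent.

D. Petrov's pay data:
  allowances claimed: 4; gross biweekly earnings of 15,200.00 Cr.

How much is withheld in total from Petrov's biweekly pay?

Provincial Income Tax: taxable = 15,200.00 Cr − 4×400.00 Cr = 13,600.00 Cr
  1,248.00 Cr + 20% × (13,600.00 Cr − 10,400.00 Cr) = 1,248.00 Cr + 20% × 3,200.00 Cr = 1,888.00 Cr
Pension Levy: 1.9% × 15,200.00 Cr = 288.80 Cr
Total: 1,888.00 Cr + 288.80 Cr = 2,176.80 Cr

2,176.80 Cr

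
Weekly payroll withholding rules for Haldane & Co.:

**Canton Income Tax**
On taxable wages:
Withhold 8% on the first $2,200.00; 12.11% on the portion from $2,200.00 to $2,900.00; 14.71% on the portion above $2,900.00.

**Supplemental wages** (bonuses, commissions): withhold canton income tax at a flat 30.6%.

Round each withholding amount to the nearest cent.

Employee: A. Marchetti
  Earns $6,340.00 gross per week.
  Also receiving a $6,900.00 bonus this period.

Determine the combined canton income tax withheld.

$2,878.19

Canton Income Tax: taxable = $6,340.00
  $260.77 + 14.71% × ($6,340.00 − $2,900.00) = $260.77 + 14.71% × $3,440.00 = $766.79
Supplemental (30.6% flat on bonus): 30.6% × $6,900.00 = $2,111.40
Total canton income tax: $766.79 + $2,111.40 = $2,878.19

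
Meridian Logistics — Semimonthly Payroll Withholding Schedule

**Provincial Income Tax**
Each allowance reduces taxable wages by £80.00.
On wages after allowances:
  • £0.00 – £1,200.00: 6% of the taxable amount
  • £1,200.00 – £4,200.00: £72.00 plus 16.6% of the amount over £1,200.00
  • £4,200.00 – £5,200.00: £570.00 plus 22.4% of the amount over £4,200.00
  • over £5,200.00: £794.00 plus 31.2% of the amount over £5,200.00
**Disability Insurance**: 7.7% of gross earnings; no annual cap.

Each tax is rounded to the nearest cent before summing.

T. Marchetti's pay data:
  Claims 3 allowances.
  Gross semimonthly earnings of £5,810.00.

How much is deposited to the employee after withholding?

£4,453.19

Provincial Income Tax: taxable = £5,810.00 − 3×£80.00 = £5,570.00
  £794.00 + 31.2% × (£5,570.00 − £5,200.00) = £794.00 + 31.2% × £370.00 = £909.44
Disability Insurance: 7.7% × £5,810.00 = £447.37
Total withheld: £909.44 + £447.37 = £1,356.81
Net pay: £5,810.00 − £1,356.81 = £4,453.19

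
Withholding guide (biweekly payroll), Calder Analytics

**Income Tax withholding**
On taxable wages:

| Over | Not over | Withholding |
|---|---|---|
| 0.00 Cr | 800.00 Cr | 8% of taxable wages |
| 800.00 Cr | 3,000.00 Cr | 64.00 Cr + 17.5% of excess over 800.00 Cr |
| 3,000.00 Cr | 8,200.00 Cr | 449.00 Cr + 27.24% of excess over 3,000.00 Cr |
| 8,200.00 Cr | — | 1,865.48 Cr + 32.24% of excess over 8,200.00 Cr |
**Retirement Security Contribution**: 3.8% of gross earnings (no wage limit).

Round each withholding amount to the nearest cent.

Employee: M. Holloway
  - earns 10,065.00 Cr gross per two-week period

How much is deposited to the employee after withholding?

7,215.77 Cr

Income Tax: taxable = 10,065.00 Cr
  1,865.48 Cr + 32.24% × (10,065.00 Cr − 8,200.00 Cr) = 1,865.48 Cr + 32.24% × 1,865.00 Cr = 2,466.76 Cr
Retirement Security Contribution: 3.8% × 10,065.00 Cr = 382.47 Cr
Total withheld: 2,466.76 Cr + 382.47 Cr = 2,849.23 Cr
Net pay: 10,065.00 Cr − 2,849.23 Cr = 7,215.77 Cr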